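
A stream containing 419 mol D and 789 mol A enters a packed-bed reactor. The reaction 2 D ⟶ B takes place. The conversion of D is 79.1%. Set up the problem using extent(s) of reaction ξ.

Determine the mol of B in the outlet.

166 mol

D reacted = 0.791 × 419 = 331.4 mol; ν_D = −2, so ξ = 331.4/2 = 165.7 mol.
Outlet amounts (n = n₀ + ν ξ):
  D: 419 − 2(165.7) = 87.57
  B: 0 + 1(165.7) = 165.7
  A: 789 (inert)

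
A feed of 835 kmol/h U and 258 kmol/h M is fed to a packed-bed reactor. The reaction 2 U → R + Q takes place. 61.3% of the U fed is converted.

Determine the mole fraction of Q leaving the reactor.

U reacted = 0.613 × 835 = 511.9 kmol/h; ν_U = −2, so ξ = 511.9/2 = 255.9 kmol/h.
Outlet amounts (n = n₀ + ν ξ):
  U: 835 − 2(255.9) = 323.1
  R: 0 + 1(255.9) = 255.9
  Q: 0 + 1(255.9) = 255.9
  M: 258 (inert)
Total out = 1093 kmol/h; y_Q = 255.9 / 1093 = 0.2342.

0.234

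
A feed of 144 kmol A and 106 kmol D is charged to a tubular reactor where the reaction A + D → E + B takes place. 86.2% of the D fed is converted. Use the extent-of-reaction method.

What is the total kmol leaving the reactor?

250 kmol

D reacted = 0.862 × 106 = 91.37 kmol; ν_D = −1, so ξ = 91.37/1 = 91.37 kmol.
Outlet amounts (n = n₀ + ν ξ):
  A: 144 − 1(91.37) = 52.63
  D: 106 − 1(91.37) = 14.63
  E: 0 + 1(91.37) = 91.37
  B: 0 + 1(91.37) = 91.37
Total out = 52.63 + 14.63 + 91.37 + 91.37 = 250 kmol.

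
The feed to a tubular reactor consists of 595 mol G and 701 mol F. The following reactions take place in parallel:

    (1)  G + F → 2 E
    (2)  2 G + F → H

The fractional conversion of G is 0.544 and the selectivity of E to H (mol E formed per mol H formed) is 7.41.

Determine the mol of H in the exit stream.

Conversion of G: G consumed = 0.544 × 595 = 323.7 mol = 1ξ₁ + 2ξ₂.
Selectivity: 2ξ₁ / (1ξ₂) = 7.41 → ξ₁ = 3.705 ξ₂.
Substitute: (1·3.705 + 2) ξ₂ = 323.7 → ξ₂ = 56.74 mol, ξ₁ = 210.2 mol.
Outlet amounts (n = n₀ + Σ ν·ξ):
  G: 595 − 1(210.2) − 2(56.74) = 271.3
  F: 701 − 1(210.2) − 1(56.74) = 434.1
  E: 0 + 2(210.2) = 420.4
  H: 0 + 1(56.74) = 56.74

56.7 mol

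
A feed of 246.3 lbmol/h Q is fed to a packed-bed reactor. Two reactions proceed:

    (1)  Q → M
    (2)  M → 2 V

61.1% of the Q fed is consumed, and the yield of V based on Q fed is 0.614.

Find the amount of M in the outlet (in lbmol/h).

74.9 lbmol/h

Conversion of Q: Q consumed = 1ξ₁ = 0.611 × 246.3 → ξ₁ = 150.5 lbmol/h.
Yield of V: 2ξ₂ / 246.3 = 0.614 → ξ₂ = 75.61 lbmol/h.
Outlet amounts (n = n₀ + Σ ν·ξ):
  Q: 246.3 − 1(150.5) = 95.81
  M: 0 + 1(150.5) − 1(75.61) = 74.88
  V: 0 + 2(75.61) = 151.2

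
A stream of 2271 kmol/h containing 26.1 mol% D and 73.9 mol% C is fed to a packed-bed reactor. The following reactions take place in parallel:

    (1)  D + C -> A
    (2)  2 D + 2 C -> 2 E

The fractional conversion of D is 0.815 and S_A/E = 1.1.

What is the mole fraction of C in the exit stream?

Conversion of D: D consumed = 0.815 × 592.7 = 483.1 kmol/h = 1ξ₁ + 2ξ₂.
Selectivity: 1ξ₁ / (2ξ₂) = 1.1 → ξ₁ = 2.2 ξ₂.
Substitute: (1·2.2 + 2) ξ₂ = 483.1 → ξ₂ = 115 kmol/h, ξ₁ = 253 kmol/h.
Outlet amounts (n = n₀ + Σ ν·ξ):
  D: 592.7 − 1(253) − 2(115) = 109.7
  C: 1678 − 1(253) − 2(115) = 1195
  A: 0 + 1(253) = 253
  E: 0 + 2(115) = 230
Total out = 1788 kmol/h; y_C = 1195 / 1788 = 0.6685.

0.668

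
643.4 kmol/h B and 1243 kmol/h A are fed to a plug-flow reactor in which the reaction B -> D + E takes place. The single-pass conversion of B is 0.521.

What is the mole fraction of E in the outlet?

0.151

B reacted = 0.521 × 643.4 = 335.2 kmol/h; ν_B = −1, so ξ = 335.2/1 = 335.2 kmol/h.
Outlet amounts (n = n₀ + ν ξ):
  B: 643.4 − 1(335.2) = 308.2
  D: 0 + 1(335.2) = 335.2
  E: 0 + 1(335.2) = 335.2
  A: 1243 (inert)
Total out = 2222 kmol/h; y_E = 335.2 / 2222 = 0.1509.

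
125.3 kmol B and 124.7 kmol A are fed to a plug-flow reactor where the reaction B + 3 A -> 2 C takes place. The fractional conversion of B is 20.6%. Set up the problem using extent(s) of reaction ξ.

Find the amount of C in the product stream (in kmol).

B reacted = 0.206 × 125.3 = 25.81 kmol; ν_B = −1, so ξ = 25.81/1 = 25.81 kmol.
Outlet amounts (n = n₀ + ν ξ):
  B: 125.3 − 1(25.81) = 99.49
  A: 124.7 − 3(25.81) = 47.26
  C: 0 + 2(25.81) = 51.62

51.6 kmol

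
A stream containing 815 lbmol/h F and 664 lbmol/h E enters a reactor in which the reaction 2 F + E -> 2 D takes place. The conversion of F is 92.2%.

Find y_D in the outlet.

F reacted = 0.922 × 815 = 751.4 lbmol/h; ν_F = −2, so ξ = 751.4/2 = 375.7 lbmol/h.
Outlet amounts (n = n₀ + ν ξ):
  F: 815 − 2(375.7) = 63.57
  E: 664 − 1(375.7) = 288.3
  D: 0 + 2(375.7) = 751.4
Total out = 1103 lbmol/h; y_D = 751.4 / 1103 = 0.6811.

0.681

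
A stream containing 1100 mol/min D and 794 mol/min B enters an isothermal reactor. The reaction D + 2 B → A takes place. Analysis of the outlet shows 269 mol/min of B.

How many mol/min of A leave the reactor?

For B: n = n₀ − 2ξ → 269 = 794 − 2ξ, giving ξ = 262.5 mol/min.
Outlet amounts (n = n₀ + ν ξ):
  D: 1100 − 1(262.5) = 837.5
  B: 794 − 2(262.5) = 269
  A: 0 + 1(262.5) = 262.5

262 mol/min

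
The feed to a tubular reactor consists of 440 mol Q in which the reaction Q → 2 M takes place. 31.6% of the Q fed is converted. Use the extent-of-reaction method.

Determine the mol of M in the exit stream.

278 mol

Q reacted = 0.316 × 440 = 139 mol; ν_Q = −1, so ξ = 139/1 = 139 mol.
Outlet amounts (n = n₀ + ν ξ):
  Q: 440 − 1(139) = 301
  M: 0 + 2(139) = 278.1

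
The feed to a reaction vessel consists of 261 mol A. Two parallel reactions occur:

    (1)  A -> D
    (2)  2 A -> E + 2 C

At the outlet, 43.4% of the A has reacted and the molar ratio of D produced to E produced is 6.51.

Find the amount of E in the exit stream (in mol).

13.3 mol

Conversion of A: A consumed = 0.434 × 261 = 113.3 mol = 1ξ₁ + 2ξ₂.
Selectivity: 1ξ₁ / (1ξ₂) = 6.51 → ξ₁ = 6.51 ξ₂.
Substitute: (1·6.51 + 2) ξ₂ = 113.3 → ξ₂ = 13.31 mol, ξ₁ = 86.65 mol.
Outlet amounts (n = n₀ + Σ ν·ξ):
  A: 261 − 1(86.65) − 2(13.31) = 147.7
  D: 0 + 1(86.65) = 86.65
  E: 0 + 1(13.31) = 13.31
  C: 0 + 2(13.31) = 26.62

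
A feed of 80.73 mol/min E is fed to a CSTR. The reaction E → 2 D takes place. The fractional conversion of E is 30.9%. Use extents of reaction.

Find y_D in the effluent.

E reacted = 0.309 × 80.73 = 24.95 mol/min; ν_E = −1, so ξ = 24.95/1 = 24.95 mol/min.
Outlet amounts (n = n₀ + ν ξ):
  E: 80.73 − 1(24.95) = 55.78
  D: 0 + 2(24.95) = 49.89
Total out = 105.7 mol/min; y_D = 49.89 / 105.7 = 0.4721.

0.472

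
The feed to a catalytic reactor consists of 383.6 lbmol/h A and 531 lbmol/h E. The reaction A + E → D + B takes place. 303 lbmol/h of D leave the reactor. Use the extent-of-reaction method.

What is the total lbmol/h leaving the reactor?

915 lbmol/h

For D: n = n₀ + 1ξ → 303 = 0 + 1ξ, giving ξ = 303 lbmol/h.
Outlet amounts (n = n₀ + ν ξ):
  A: 383.6 − 1(303) = 80.6
  E: 531 − 1(303) = 228
  D: 0 + 1(303) = 303
  B: 0 + 1(303) = 303
Total out = 80.6 + 228 + 303 + 303 = 914.6 lbmol/h.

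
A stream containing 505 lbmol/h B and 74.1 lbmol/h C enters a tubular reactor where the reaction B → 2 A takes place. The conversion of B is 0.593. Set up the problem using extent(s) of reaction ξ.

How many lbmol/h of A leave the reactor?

B reacted = 0.593 × 505 = 299.5 lbmol/h; ν_B = −1, so ξ = 299.5/1 = 299.5 lbmol/h.
Outlet amounts (n = n₀ + ν ξ):
  B: 505 − 1(299.5) = 205.5
  A: 0 + 2(299.5) = 598.9
  C: 74.1 (inert)

599 lbmol/h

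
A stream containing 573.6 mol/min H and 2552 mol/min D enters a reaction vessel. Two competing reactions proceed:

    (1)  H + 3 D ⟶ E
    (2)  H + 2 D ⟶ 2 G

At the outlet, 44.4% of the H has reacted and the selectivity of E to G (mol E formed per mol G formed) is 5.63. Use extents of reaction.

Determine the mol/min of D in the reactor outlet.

Conversion of H: H consumed = 0.444 × 573.6 = 254.7 mol/min = 1ξ₁ + 1ξ₂.
Selectivity: 1ξ₁ / (2ξ₂) = 5.63 → ξ₁ = 11.26 ξ₂.
Substitute: (1·11.26 + 1) ξ₂ = 254.7 → ξ₂ = 20.77 mol/min, ξ₁ = 233.9 mol/min.
Outlet amounts (n = n₀ + Σ ν·ξ):
  H: 573.6 − 1(233.9) − 1(20.77) = 318.9
  D: 2552 − 3(233.9) − 2(20.77) = 1809
  E: 0 + 1(233.9) = 233.9
  G: 0 + 2(20.77) = 41.55

1810 mol/min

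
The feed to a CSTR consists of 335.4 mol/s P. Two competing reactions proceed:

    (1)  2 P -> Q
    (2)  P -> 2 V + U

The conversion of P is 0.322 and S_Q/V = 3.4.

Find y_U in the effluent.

Conversion of P: P consumed = 0.322 × 335.4 = 108 mol/s = 2ξ₁ + 1ξ₂.
Selectivity: 1ξ₁ / (2ξ₂) = 3.4 → ξ₁ = 6.8 ξ₂.
Substitute: (2·6.8 + 1) ξ₂ = 108 → ξ₂ = 7.397 mol/s, ξ₁ = 50.3 mol/s.
Outlet amounts (n = n₀ + Σ ν·ξ):
  P: 335.4 − 2(50.3) − 1(7.397) = 227.4
  Q: 0 + 1(50.3) = 50.3
  V: 0 + 2(7.397) = 14.79
  U: 0 + 1(7.397) = 7.397
Total out = 299.9 mol/s; y_U = 7.397 / 299.9 = 0.02467.

0.0247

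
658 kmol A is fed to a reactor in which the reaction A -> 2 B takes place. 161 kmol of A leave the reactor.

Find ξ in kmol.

For A: n = n₀ − 1ξ → 161 = 658 − 1ξ, giving ξ = 497 kmol.
Outlet amounts (n = n₀ + ν ξ):
  A: 658 − 1(497) = 161
  B: 0 + 2(497) = 994

ξ = 497 kmol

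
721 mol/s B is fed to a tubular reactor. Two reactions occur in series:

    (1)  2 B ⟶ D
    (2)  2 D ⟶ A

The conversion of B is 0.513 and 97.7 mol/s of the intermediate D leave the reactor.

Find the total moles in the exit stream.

Conversion of B: B consumed = 2ξ₁ = 0.513 × 721 → ξ₁ = 184.9 mol/s.
D balance: n_D = 0 + 1ξ₁ − 2ξ₂ = 97.7 → ξ₂ = (1·184.9 − 97.7)/2 = 43.62 mol/s.
Outlet amounts (n = n₀ + Σ ν·ξ):
  B: 721 − 2(184.9) = 351.1
  D: 0 + 1(184.9) − 2(43.62) = 97.7
  A: 0 + 1(43.62) = 43.62
Total out = 351.1 + 97.7 + 43.62 = 492.4 mol/s.

492 mol/s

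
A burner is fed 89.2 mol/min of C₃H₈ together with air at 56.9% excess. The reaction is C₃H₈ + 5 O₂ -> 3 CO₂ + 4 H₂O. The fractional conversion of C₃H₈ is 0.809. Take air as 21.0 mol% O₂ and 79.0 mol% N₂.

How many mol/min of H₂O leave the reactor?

289 mol/min

Stoichiometric O₂ = 5 × 89.2 = 446 mol/min; O₂ fed = 446 × 1.569 = 699.8 mol/min.
N₂ fed = 699.8 × 79/21 = 2632 mol/min.
Fuel reacted = 0.809 × 89.2 → ξ = 72.16 mol/min.
Outlet (n = n₀ + ν ξ):
  C₃H₈: 89.2 − 1(72.16) = 17.04
  O₂: 699.8 − 5(72.16) = 339
  N₂: 2632 (inert)
  CO₂: 0 + 3(72.16) = 216.5
  H₂O: 0 + 4(72.16) = 288.7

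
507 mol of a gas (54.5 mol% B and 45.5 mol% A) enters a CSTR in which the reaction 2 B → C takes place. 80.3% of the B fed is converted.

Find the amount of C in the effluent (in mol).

B reacted = 0.803 × 276.3 = 221.9 mol; ν_B = −2, so ξ = 221.9/2 = 110.9 mol.
Outlet amounts (n = n₀ + ν ξ):
  B: 276.3 − 2(110.9) = 54.43
  C: 0 + 1(110.9) = 110.9
  A: 230.7 (inert)

111 mol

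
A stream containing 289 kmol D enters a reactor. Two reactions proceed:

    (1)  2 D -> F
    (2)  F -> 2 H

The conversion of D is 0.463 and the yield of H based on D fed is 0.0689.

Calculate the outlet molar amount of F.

Conversion of D: D consumed = 2ξ₁ = 0.463 × 289 → ξ₁ = 66.9 kmol.
Yield of H: 2ξ₂ / 289 = 0.0689 → ξ₂ = 9.956 kmol.
Outlet amounts (n = n₀ + Σ ν·ξ):
  D: 289 − 2(66.9) = 155.2
  F: 0 + 1(66.9) − 1(9.956) = 56.95
  H: 0 + 2(9.956) = 19.91

56.9 kmol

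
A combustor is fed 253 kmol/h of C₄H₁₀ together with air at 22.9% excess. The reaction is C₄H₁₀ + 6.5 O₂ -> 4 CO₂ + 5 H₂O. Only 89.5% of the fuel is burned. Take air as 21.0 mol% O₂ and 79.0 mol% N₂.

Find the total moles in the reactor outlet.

Stoichiometric O₂ = 6.5 × 253 = 1644 kmol/h; O₂ fed = 1644 × 1.229 = 2021 kmol/h.
N₂ fed = 2021 × 79/21 = 7603 kmol/h.
Fuel reacted = 0.895 × 253 → ξ = 226.4 kmol/h.
Outlet (n = n₀ + ν ξ):
  C₄H₁₀: 253 − 1(226.4) = 26.56
  O₂: 2021 − 6.5(226.4) = 549.3
  N₂: 7603 (inert)
  CO₂: 0 + 4(226.4) = 905.7
  H₂O: 0 + 5(226.4) = 1132
Total out = 26.56 + 549.3 + 7603 + 905.7 + 1132 = 10220 kmol/h.

10200 kmol/h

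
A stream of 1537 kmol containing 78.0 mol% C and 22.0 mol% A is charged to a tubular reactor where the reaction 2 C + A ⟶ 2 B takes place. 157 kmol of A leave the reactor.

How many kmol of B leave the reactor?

For A: n = n₀ − 1ξ → 157 = 338.1 − 1ξ, giving ξ = 181.1 kmol.
Outlet amounts (n = n₀ + ν ξ):
  C: 1199 − 2(181.1) = 836.6
  A: 338.1 − 1(181.1) = 157
  B: 0 + 2(181.1) = 362.3

362 kmol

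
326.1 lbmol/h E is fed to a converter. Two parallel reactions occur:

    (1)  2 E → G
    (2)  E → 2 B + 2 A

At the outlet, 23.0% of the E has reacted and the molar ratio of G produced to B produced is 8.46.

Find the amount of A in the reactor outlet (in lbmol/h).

4.31 lbmol/h

Conversion of E: E consumed = 0.23 × 326.1 = 75 lbmol/h = 2ξ₁ + 1ξ₂.
Selectivity: 1ξ₁ / (2ξ₂) = 8.46 → ξ₁ = 16.92 ξ₂.
Substitute: (2·16.92 + 1) ξ₂ = 75 → ξ₂ = 2.153 lbmol/h, ξ₁ = 36.43 lbmol/h.
Outlet amounts (n = n₀ + Σ ν·ξ):
  E: 326.1 − 2(36.43) − 1(2.153) = 251.1
  G: 0 + 1(36.43) = 36.43
  B: 0 + 2(2.153) = 4.306
  A: 0 + 2(2.153) = 4.306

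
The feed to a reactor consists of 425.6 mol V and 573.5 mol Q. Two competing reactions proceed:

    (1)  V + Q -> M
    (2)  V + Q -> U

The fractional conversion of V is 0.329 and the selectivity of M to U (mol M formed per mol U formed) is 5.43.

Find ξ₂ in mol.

Conversion of V: V consumed = 0.329 × 425.6 = 140 mol = 1ξ₁ + 1ξ₂.
Selectivity: 1ξ₁ / (1ξ₂) = 5.43 → ξ₁ = 5.43 ξ₂.
Substitute: (1·5.43 + 1) ξ₂ = 140 → ξ₂ = 21.78 mol, ξ₁ = 118.2 mol.
Outlet amounts (n = n₀ + Σ ν·ξ):
  V: 425.6 − 1(118.2) − 1(21.78) = 285.6
  Q: 573.5 − 1(118.2) − 1(21.78) = 433.5
  M: 0 + 1(118.2) = 118.2
  U: 0 + 1(21.78) = 21.78

ξ₂ = 21.8 mol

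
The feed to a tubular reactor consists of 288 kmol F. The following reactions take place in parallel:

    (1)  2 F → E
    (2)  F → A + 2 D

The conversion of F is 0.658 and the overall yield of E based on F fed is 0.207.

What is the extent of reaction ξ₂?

Yield of E: 1ξ₁ / 288 = 0.207 → ξ₁ = 59.62 kmol.
Conversion of F: 2ξ₁ + 1ξ₂ = 0.658 × 288 = 189.5 → ξ₂ = 70.27 kmol.
Outlet amounts (n = n₀ + Σ ν·ξ):
  F: 288 − 2(59.62) − 1(70.27) = 98.5
  E: 0 + 1(59.62) = 59.62
  A: 0 + 1(70.27) = 70.27
  D: 0 + 2(70.27) = 140.5

ξ₂ = 70.3 kmol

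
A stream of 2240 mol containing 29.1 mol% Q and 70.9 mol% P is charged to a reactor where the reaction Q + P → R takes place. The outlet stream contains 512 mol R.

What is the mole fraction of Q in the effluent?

For R: n = n₀ + 1ξ → 512 = 0 + 1ξ, giving ξ = 512 mol.
Outlet amounts (n = n₀ + ν ξ):
  Q: 651.8 − 1(512) = 139.8
  P: 1588 − 1(512) = 1076
  R: 0 + 1(512) = 512
Total out = 1728 mol; y_Q = 139.8 / 1728 = 0.08093.

0.0809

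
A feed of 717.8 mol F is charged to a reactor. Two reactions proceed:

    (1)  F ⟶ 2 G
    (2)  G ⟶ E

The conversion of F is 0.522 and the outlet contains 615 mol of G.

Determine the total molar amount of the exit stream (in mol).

Conversion of F: F consumed = 1ξ₁ = 0.522 × 717.8 → ξ₁ = 374.7 mol.
G balance: n_G = 0 + 2ξ₁ − 1ξ₂ = 615 → ξ₂ = (2·374.7 − 615)/1 = 134.4 mol.
Outlet amounts (n = n₀ + Σ ν·ξ):
  F: 717.8 − 1(374.7) = 343.1
  G: 0 + 2(374.7) − 1(134.4) = 615
  E: 0 + 1(134.4) = 134.4
Total out = 343.1 + 615 + 134.4 = 1092 mol.

1090 mol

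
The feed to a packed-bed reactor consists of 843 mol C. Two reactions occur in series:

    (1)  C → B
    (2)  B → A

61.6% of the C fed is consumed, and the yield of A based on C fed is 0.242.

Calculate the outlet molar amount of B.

315 mol

Conversion of C: C consumed = 1ξ₁ = 0.616 × 843 → ξ₁ = 519.3 mol.
Yield of A: 1ξ₂ / 843 = 0.242 → ξ₂ = 204 mol.
Outlet amounts (n = n₀ + Σ ν·ξ):
  C: 843 − 1(519.3) = 323.7
  B: 0 + 1(519.3) − 1(204) = 315.3
  A: 0 + 1(204) = 204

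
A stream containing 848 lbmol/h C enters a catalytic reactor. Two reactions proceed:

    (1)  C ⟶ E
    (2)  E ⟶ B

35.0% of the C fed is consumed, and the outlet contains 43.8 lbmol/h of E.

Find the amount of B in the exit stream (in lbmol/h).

Conversion of C: C consumed = 1ξ₁ = 0.35 × 848 → ξ₁ = 296.8 lbmol/h.
E balance: n_E = 0 + 1ξ₁ − 1ξ₂ = 43.8 → ξ₂ = (1·296.8 − 43.8)/1 = 253 lbmol/h.
Outlet amounts (n = n₀ + Σ ν·ξ):
  C: 848 − 1(296.8) = 551.2
  E: 0 + 1(296.8) − 1(253) = 43.8
  B: 0 + 1(253) = 253

253 lbmol/h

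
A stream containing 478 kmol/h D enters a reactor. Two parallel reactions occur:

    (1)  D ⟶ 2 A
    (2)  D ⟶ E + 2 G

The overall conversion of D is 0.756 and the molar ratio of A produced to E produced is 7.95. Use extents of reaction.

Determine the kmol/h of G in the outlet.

145 kmol/h

Conversion of D: D consumed = 0.756 × 478 = 361.4 kmol/h = 1ξ₁ + 1ξ₂.
Selectivity: 2ξ₁ / (1ξ₂) = 7.95 → ξ₁ = 3.975 ξ₂.
Substitute: (1·3.975 + 1) ξ₂ = 361.4 → ξ₂ = 72.64 kmol/h, ξ₁ = 288.7 kmol/h.
Outlet amounts (n = n₀ + Σ ν·ξ):
  D: 478 − 1(288.7) − 1(72.64) = 116.6
  A: 0 + 2(288.7) = 577.5
  E: 0 + 1(72.64) = 72.64
  G: 0 + 2(72.64) = 145.3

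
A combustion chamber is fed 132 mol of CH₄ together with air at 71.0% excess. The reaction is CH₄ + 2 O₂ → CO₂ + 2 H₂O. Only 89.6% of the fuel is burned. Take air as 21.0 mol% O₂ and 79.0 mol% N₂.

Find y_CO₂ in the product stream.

0.0518

Stoichiometric O₂ = 2 × 132 = 264 mol; O₂ fed = 264 × 1.710 = 451.4 mol.
N₂ fed = 451.4 × 79/21 = 1698 mol.
Fuel reacted = 0.896 × 132 → ξ = 118.3 mol.
Outlet (n = n₀ + ν ξ):
  CH₄: 132 − 1(118.3) = 13.73
  O₂: 451.4 − 2(118.3) = 214.9
  N₂: 1698 (inert)
  CO₂: 0 + 1(118.3) = 118.3
  H₂O: 0 + 2(118.3) = 236.5
Total out = 2282 mol; y_CO₂ = 118.3 / 2282 = 0.05183.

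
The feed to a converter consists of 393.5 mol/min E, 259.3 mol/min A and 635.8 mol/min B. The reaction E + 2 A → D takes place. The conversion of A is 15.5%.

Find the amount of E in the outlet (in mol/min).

A reacted = 0.155 × 259.3 = 40.19 mol/min; ν_A = −2, so ξ = 40.19/2 = 20.1 mol/min.
Outlet amounts (n = n₀ + ν ξ):
  E: 393.5 − 1(20.1) = 373.4
  A: 259.3 − 2(20.1) = 219.1
  D: 0 + 1(20.1) = 20.1
  B: 635.8 (inert)

373 mol/min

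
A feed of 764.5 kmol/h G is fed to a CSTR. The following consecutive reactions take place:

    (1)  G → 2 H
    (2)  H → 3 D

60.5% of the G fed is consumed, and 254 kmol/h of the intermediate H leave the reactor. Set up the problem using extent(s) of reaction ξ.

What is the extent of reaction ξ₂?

ξ₂ = 671 kmol/h

Conversion of G: G consumed = 1ξ₁ = 0.605 × 764.5 → ξ₁ = 462.5 kmol/h.
H balance: n_H = 0 + 2ξ₁ − 1ξ₂ = 254 → ξ₂ = (2·462.5 − 254)/1 = 671 kmol/h.
Outlet amounts (n = n₀ + Σ ν·ξ):
  G: 764.5 − 1(462.5) = 302
  H: 0 + 2(462.5) − 1(671) = 254
  D: 0 + 3(671) = 2013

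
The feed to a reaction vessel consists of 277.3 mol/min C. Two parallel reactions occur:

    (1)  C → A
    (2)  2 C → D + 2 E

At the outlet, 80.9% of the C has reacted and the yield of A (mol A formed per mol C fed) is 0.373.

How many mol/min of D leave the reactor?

60.5 mol/min

Yield of A: 1ξ₁ / 277.3 = 0.373 → ξ₁ = 103.4 mol/min.
Conversion of C: 1ξ₁ + 2ξ₂ = 0.809 × 277.3 = 224.3 → ξ₂ = 60.45 mol/min.
Outlet amounts (n = n₀ + Σ ν·ξ):
  C: 277.3 − 1(103.4) − 2(60.45) = 52.96
  A: 0 + 1(103.4) = 103.4
  D: 0 + 1(60.45) = 60.45
  E: 0 + 2(60.45) = 120.9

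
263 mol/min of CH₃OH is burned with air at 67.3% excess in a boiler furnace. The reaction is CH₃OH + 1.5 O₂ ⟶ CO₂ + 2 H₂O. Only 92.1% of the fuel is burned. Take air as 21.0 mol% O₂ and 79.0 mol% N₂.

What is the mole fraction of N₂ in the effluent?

0.704

Stoichiometric O₂ = 1.5 × 263 = 394.5 mol/min; O₂ fed = 394.5 × 1.673 = 660 mol/min.
N₂ fed = 660 × 79/21 = 2483 mol/min.
Fuel reacted = 0.921 × 263 → ξ = 242.2 mol/min.
Outlet (n = n₀ + ν ξ):
  CH₃OH: 263 − 1(242.2) = 20.78
  O₂: 660 − 1.5(242.2) = 296.7
  N₂: 2483 (inert)
  CO₂: 0 + 1(242.2) = 242.2
  H₂O: 0 + 2(242.2) = 484.4
Total out = 3527 mol/min; y_N₂ = 2483 / 3527 = 0.704.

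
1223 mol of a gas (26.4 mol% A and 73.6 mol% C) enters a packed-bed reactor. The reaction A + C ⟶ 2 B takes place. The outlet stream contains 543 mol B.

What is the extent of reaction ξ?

For B: n = n₀ + 2ξ → 543 = 0 + 2ξ, giving ξ = 271.5 mol.
Outlet amounts (n = n₀ + ν ξ):
  A: 322.9 − 1(271.5) = 51.37
  C: 900.1 − 1(271.5) = 628.6
  B: 0 + 2(271.5) = 543

ξ = 272 mol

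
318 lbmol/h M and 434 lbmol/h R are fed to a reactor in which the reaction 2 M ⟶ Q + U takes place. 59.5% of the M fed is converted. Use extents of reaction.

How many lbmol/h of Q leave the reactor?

M reacted = 0.595 × 318 = 189.2 lbmol/h; ν_M = −2, so ξ = 189.2/2 = 94.6 lbmol/h.
Outlet amounts (n = n₀ + ν ξ):
  M: 318 − 2(94.6) = 128.8
  Q: 0 + 1(94.6) = 94.6
  U: 0 + 1(94.6) = 94.6
  R: 434 (inert)

94.6 lbmol/h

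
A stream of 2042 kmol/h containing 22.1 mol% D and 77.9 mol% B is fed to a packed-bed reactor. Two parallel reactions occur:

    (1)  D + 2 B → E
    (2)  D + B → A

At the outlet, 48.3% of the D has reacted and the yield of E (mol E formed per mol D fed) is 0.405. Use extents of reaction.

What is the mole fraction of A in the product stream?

Yield of E: 1ξ₁ / 451.3 = 0.405 → ξ₁ = 182.8 kmol/h.
Conversion of D: 1ξ₁ + 1ξ₂ = 0.483 × 451.3 = 218 → ξ₂ = 35.2 kmol/h.
Outlet amounts (n = n₀ + Σ ν·ξ):
  D: 451.3 − 1(182.8) − 1(35.2) = 233.3
  B: 1591 − 2(182.8) − 1(35.2) = 1190
  E: 0 + 1(182.8) = 182.8
  A: 0 + 1(35.2) = 35.2
Total out = 1641 kmol/h; y_A = 35.2 / 1641 = 0.02145.

0.0214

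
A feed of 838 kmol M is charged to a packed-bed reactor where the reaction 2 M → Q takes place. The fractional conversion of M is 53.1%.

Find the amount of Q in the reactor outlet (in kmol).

222 kmol

M reacted = 0.531 × 838 = 445 kmol; ν_M = −2, so ξ = 445/2 = 222.5 kmol.
Outlet amounts (n = n₀ + ν ξ):
  M: 838 − 2(222.5) = 393
  Q: 0 + 1(222.5) = 222.5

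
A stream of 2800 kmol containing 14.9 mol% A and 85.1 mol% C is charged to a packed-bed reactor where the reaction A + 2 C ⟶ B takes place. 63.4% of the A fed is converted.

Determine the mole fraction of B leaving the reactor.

A reacted = 0.634 × 417.2 = 264.5 kmol; ν_A = −1, so ξ = 264.5/1 = 264.5 kmol.
Outlet amounts (n = n₀ + ν ξ):
  A: 417.2 − 1(264.5) = 152.7
  C: 2383 − 2(264.5) = 1854
  B: 0 + 1(264.5) = 264.5
Total out = 2271 kmol; y_B = 264.5 / 2271 = 0.1165.

0.116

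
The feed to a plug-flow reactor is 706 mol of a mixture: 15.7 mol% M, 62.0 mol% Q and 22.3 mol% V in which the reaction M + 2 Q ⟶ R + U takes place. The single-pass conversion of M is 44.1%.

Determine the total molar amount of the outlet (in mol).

657 mol

M reacted = 0.441 × 110.8 = 48.88 mol; ν_M = −1, so ξ = 48.88/1 = 48.88 mol.
Outlet amounts (n = n₀ + ν ξ):
  M: 110.8 − 1(48.88) = 61.96
  Q: 437.7 − 2(48.88) = 340
  R: 0 + 1(48.88) = 48.88
  U: 0 + 1(48.88) = 48.88
  V: 157.4 (inert)
Total out = 61.96 + 340 + 48.88 + 48.88 + 157.4 = 657.1 mol.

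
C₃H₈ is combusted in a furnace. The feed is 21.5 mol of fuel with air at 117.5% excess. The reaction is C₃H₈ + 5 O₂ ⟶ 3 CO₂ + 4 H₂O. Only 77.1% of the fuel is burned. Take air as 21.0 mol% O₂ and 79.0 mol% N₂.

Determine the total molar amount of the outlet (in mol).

Stoichiometric O₂ = 5 × 21.5 = 107.5 mol; O₂ fed = 107.5 × 2.175 = 233.8 mol.
N₂ fed = 233.8 × 79/21 = 879.6 mol.
Fuel reacted = 0.771 × 21.5 → ξ = 16.58 mol.
Outlet (n = n₀ + ν ξ):
  C₃H₈: 21.5 − 1(16.58) = 4.924
  O₂: 233.8 − 5(16.58) = 150.9
  N₂: 879.6 (inert)
  CO₂: 0 + 3(16.58) = 49.73
  H₂O: 0 + 4(16.58) = 66.31
Total out = 4.924 + 150.9 + 879.6 + 49.73 + 66.31 = 1151 mol.

1150 mol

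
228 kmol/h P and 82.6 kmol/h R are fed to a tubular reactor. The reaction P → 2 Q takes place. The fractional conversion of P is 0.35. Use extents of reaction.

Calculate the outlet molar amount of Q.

P reacted = 0.35 × 228 = 79.8 kmol/h; ν_P = −1, so ξ = 79.8/1 = 79.8 kmol/h.
Outlet amounts (n = n₀ + ν ξ):
  P: 228 − 1(79.8) = 148.2
  Q: 0 + 2(79.8) = 159.6
  R: 82.6 (inert)

160 kmol/h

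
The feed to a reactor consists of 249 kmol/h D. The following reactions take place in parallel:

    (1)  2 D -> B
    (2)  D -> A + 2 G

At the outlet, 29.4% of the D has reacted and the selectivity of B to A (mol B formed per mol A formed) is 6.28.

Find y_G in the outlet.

0.0478

Conversion of D: D consumed = 0.294 × 249 = 73.21 kmol/h = 2ξ₁ + 1ξ₂.
Selectivity: 1ξ₁ / (1ξ₂) = 6.28 → ξ₁ = 6.28 ξ₂.
Substitute: (2·6.28 + 1) ξ₂ = 73.21 → ξ₂ = 5.399 kmol/h, ξ₁ = 33.9 kmol/h.
Outlet amounts (n = n₀ + Σ ν·ξ):
  D: 249 − 2(33.9) − 1(5.399) = 175.8
  B: 0 + 1(33.9) = 33.9
  A: 0 + 1(5.399) = 5.399
  G: 0 + 2(5.399) = 10.8
Total out = 225.9 kmol/h; y_G = 10.8 / 225.9 = 0.0478.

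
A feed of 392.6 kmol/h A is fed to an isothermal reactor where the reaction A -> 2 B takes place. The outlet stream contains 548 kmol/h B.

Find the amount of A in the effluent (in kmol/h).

For B: n = n₀ + 2ξ → 548 = 0 + 2ξ, giving ξ = 274 kmol/h.
Outlet amounts (n = n₀ + ν ξ):
  A: 392.6 − 1(274) = 118.6
  B: 0 + 2(274) = 548

119 kmol/h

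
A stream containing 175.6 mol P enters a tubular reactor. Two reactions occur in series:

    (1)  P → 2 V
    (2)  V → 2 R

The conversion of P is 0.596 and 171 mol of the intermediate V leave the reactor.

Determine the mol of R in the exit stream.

76.6 mol

Conversion of P: P consumed = 1ξ₁ = 0.596 × 175.6 → ξ₁ = 104.7 mol.
V balance: n_V = 0 + 2ξ₁ − 1ξ₂ = 171 → ξ₂ = (2·104.7 − 171)/1 = 38.32 mol.
Outlet amounts (n = n₀ + Σ ν·ξ):
  P: 175.6 − 1(104.7) = 70.94
  V: 0 + 2(104.7) − 1(38.32) = 171
  R: 0 + 2(38.32) = 76.63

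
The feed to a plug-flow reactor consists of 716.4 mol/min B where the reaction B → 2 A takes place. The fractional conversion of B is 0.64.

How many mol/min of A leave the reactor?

917 mol/min

B reacted = 0.64 × 716.4 = 458.5 mol/min; ν_B = −1, so ξ = 458.5/1 = 458.5 mol/min.
Outlet amounts (n = n₀ + ν ξ):
  B: 716.4 − 1(458.5) = 257.9
  A: 0 + 2(458.5) = 917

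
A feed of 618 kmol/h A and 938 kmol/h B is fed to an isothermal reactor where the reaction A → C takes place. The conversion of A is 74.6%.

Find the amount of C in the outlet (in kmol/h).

461 kmol/h

A reacted = 0.746 × 618 = 461 kmol/h; ν_A = −1, so ξ = 461/1 = 461 kmol/h.
Outlet amounts (n = n₀ + ν ξ):
  A: 618 − 1(461) = 157
  C: 0 + 1(461) = 461
  B: 938 (inert)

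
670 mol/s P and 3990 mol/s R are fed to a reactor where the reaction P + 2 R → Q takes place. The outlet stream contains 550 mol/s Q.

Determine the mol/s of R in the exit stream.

For Q: n = n₀ + 1ξ → 550 = 0 + 1ξ, giving ξ = 550 mol/s.
Outlet amounts (n = n₀ + ν ξ):
  P: 670 − 1(550) = 120
  R: 3990 − 2(550) = 2890
  Q: 0 + 1(550) = 550

2890 mol/s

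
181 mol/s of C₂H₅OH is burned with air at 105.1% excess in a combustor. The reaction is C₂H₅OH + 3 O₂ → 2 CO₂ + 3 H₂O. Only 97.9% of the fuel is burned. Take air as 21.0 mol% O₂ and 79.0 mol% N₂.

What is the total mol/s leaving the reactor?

5660 mol/s

Stoichiometric O₂ = 3 × 181 = 543 mol/s; O₂ fed = 543 × 2.051 = 1114 mol/s.
N₂ fed = 1114 × 79/21 = 4190 mol/s.
Fuel reacted = 0.979 × 181 → ξ = 177.2 mol/s.
Outlet (n = n₀ + ν ξ):
  C₂H₅OH: 181 − 1(177.2) = 3.801
  O₂: 1114 − 3(177.2) = 582.1
  N₂: 4190 (inert)
  CO₂: 0 + 2(177.2) = 354.4
  H₂O: 0 + 3(177.2) = 531.6
Total out = 3.801 + 582.1 + 4190 + 354.4 + 531.6 = 5661 mol/s.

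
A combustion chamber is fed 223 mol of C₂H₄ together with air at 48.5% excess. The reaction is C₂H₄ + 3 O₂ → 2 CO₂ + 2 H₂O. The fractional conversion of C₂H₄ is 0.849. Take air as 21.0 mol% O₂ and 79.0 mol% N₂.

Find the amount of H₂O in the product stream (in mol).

379 mol

Stoichiometric O₂ = 3 × 223 = 669 mol; O₂ fed = 669 × 1.485 = 993.5 mol.
N₂ fed = 993.5 × 79/21 = 3737 mol.
Fuel reacted = 0.849 × 223 → ξ = 189.3 mol.
Outlet (n = n₀ + ν ξ):
  C₂H₄: 223 − 1(189.3) = 33.67
  O₂: 993.5 − 3(189.3) = 425.5
  N₂: 3737 (inert)
  CO₂: 0 + 2(189.3) = 378.7
  H₂O: 0 + 2(189.3) = 378.7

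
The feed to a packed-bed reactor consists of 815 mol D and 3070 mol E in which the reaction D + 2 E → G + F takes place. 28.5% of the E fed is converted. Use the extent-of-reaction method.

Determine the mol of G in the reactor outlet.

437 mol

E reacted = 0.285 × 3070 = 874.9 mol; ν_E = −2, so ξ = 874.9/2 = 437.5 mol.
Outlet amounts (n = n₀ + ν ξ):
  D: 815 − 1(437.5) = 377.5
  E: 3070 − 2(437.5) = 2195
  G: 0 + 1(437.5) = 437.5
  F: 0 + 1(437.5) = 437.5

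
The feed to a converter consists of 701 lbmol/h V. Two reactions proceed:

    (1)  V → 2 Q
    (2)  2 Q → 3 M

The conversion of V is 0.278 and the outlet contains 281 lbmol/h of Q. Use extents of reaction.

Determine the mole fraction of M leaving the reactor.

0.172

Conversion of V: V consumed = 1ξ₁ = 0.278 × 701 → ξ₁ = 194.9 lbmol/h.
Q balance: n_Q = 0 + 2ξ₁ − 2ξ₂ = 281 → ξ₂ = (2·194.9 − 281)/2 = 54.38 lbmol/h.
Outlet amounts (n = n₀ + Σ ν·ξ):
  V: 701 − 1(194.9) = 506.1
  Q: 0 + 2(194.9) − 2(54.38) = 281
  M: 0 + 3(54.38) = 163.1
Total out = 950.3 lbmol/h; y_M = 163.1 / 950.3 = 0.1717.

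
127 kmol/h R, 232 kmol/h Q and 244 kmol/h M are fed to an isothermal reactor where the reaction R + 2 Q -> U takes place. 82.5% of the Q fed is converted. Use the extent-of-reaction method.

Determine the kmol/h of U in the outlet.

95.7 kmol/h

Q reacted = 0.825 × 232 = 191.4 kmol/h; ν_Q = −2, so ξ = 191.4/2 = 95.7 kmol/h.
Outlet amounts (n = n₀ + ν ξ):
  R: 127 − 1(95.7) = 31.3
  Q: 232 − 2(95.7) = 40.6
  U: 0 + 1(95.7) = 95.7
  M: 244 (inert)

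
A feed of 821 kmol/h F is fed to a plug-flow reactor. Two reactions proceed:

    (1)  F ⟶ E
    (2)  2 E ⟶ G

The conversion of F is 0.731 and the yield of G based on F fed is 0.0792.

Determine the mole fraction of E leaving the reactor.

Conversion of F: F consumed = 1ξ₁ = 0.731 × 821 → ξ₁ = 600.2 kmol/h.
Yield of G: 1ξ₂ / 821 = 0.0792 → ξ₂ = 65.02 kmol/h.
Outlet amounts (n = n₀ + Σ ν·ξ):
  F: 821 − 1(600.2) = 220.8
  E: 0 + 1(600.2) − 2(65.02) = 470.1
  G: 0 + 1(65.02) = 65.02
Total out = 756 kmol/h; y_E = 470.1 / 756 = 0.6219.

0.622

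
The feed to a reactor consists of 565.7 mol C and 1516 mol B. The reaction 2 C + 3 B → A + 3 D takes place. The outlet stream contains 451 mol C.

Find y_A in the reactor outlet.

For C: n = n₀ − 2ξ → 451 = 565.7 − 2ξ, giving ξ = 57.35 mol.
Outlet amounts (n = n₀ + ν ξ):
  C: 565.7 − 2(57.35) = 451
  B: 1516 − 3(57.35) = 1344
  A: 0 + 1(57.35) = 57.35
  D: 0 + 3(57.35) = 172.1
Total out = 2024 mol; y_A = 57.35 / 2024 = 0.02833.

0.0283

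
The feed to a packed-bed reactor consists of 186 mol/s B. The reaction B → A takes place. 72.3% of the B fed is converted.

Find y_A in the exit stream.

B reacted = 0.723 × 186 = 134.5 mol/s; ν_B = −1, so ξ = 134.5/1 = 134.5 mol/s.
Outlet amounts (n = n₀ + ν ξ):
  B: 186 − 1(134.5) = 51.52
  A: 0 + 1(134.5) = 134.5
Total out = 186 mol/s; y_A = 134.5 / 186 = 0.723.

0.723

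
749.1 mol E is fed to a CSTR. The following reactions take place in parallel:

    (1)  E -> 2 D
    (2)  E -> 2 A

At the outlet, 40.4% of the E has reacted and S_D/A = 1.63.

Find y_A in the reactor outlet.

0.219

Conversion of E: E consumed = 0.404 × 749.1 = 302.6 mol = 1ξ₁ + 1ξ₂.
Selectivity: 2ξ₁ / (2ξ₂) = 1.63 → ξ₁ = 1.63 ξ₂.
Substitute: (1·1.63 + 1) ξ₂ = 302.6 → ξ₂ = 115.1 mol, ξ₁ = 187.6 mol.
Outlet amounts (n = n₀ + Σ ν·ξ):
  E: 749.1 − 1(187.6) − 1(115.1) = 446.5
  D: 0 + 2(187.6) = 375.1
  A: 0 + 2(115.1) = 230.1
Total out = 1052 mol; y_A = 230.1 / 1052 = 0.2188.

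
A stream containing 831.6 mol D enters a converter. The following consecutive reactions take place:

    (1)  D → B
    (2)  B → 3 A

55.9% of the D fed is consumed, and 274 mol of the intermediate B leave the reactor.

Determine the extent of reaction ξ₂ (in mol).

ξ₂ = 191 mol

Conversion of D: D consumed = 1ξ₁ = 0.559 × 831.6 → ξ₁ = 464.9 mol.
B balance: n_B = 0 + 1ξ₁ − 1ξ₂ = 274 → ξ₂ = (1·464.9 − 274)/1 = 190.9 mol.
Outlet amounts (n = n₀ + Σ ν·ξ):
  D: 831.6 − 1(464.9) = 366.7
  B: 0 + 1(464.9) − 1(190.9) = 274
  A: 0 + 3(190.9) = 572.6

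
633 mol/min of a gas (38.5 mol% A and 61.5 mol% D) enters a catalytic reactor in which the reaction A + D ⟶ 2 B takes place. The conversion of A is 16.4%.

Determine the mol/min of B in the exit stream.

A reacted = 0.164 × 243.7 = 39.97 mol/min; ν_A = −1, so ξ = 39.97/1 = 39.97 mol/min.
Outlet amounts (n = n₀ + ν ξ):
  A: 243.7 − 1(39.97) = 203.7
  D: 389.3 − 1(39.97) = 349.3
  B: 0 + 2(39.97) = 79.94

79.9 mol/min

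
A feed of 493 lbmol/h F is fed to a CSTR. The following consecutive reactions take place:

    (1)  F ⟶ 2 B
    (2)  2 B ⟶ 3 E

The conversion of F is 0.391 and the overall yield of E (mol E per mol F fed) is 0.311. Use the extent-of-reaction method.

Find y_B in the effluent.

0.384

Conversion of F: F consumed = 1ξ₁ = 0.391 × 493 → ξ₁ = 192.8 lbmol/h.
Yield of E: 3ξ₂ / 493 = 0.311 → ξ₂ = 51.11 lbmol/h.
Outlet amounts (n = n₀ + Σ ν·ξ):
  F: 493 − 1(192.8) = 300.2
  B: 0 + 2(192.8) − 2(51.11) = 283.3
  E: 0 + 3(51.11) = 153.3
Total out = 736.9 lbmol/h; y_B = 283.3 / 736.9 = 0.3845.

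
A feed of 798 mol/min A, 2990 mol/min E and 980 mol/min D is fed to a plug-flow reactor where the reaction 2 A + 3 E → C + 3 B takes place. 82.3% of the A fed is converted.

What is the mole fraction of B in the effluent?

A reacted = 0.823 × 798 = 656.8 mol/min; ν_A = −2, so ξ = 656.8/2 = 328.4 mol/min.
Outlet amounts (n = n₀ + ν ξ):
  A: 798 − 2(328.4) = 141.2
  E: 2990 − 3(328.4) = 2005
  C: 0 + 1(328.4) = 328.4
  B: 0 + 3(328.4) = 985.1
  D: 980 (inert)
Total out = 4440 mol/min; y_B = 985.1 / 4440 = 0.2219.

0.222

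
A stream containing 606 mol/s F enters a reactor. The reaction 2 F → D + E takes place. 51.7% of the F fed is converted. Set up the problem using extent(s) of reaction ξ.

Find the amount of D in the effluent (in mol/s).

F reacted = 0.517 × 606 = 313.3 mol/s; ν_F = −2, so ξ = 313.3/2 = 156.7 mol/s.
Outlet amounts (n = n₀ + ν ξ):
  F: 606 − 2(156.7) = 292.7
  D: 0 + 1(156.7) = 156.7
  E: 0 + 1(156.7) = 156.7

157 mol/s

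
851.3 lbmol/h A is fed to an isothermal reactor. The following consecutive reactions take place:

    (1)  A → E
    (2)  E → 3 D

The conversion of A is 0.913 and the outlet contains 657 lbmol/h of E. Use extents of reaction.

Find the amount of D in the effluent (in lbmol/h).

Conversion of A: A consumed = 1ξ₁ = 0.913 × 851.3 → ξ₁ = 777.2 lbmol/h.
E balance: n_E = 0 + 1ξ₁ − 1ξ₂ = 657 → ξ₂ = (1·777.2 − 657)/1 = 120.2 lbmol/h.
Outlet amounts (n = n₀ + Σ ν·ξ):
  A: 851.3 − 1(777.2) = 74.06
  E: 0 + 1(777.2) − 1(120.2) = 657
  D: 0 + 3(120.2) = 360.7

361 lbmol/h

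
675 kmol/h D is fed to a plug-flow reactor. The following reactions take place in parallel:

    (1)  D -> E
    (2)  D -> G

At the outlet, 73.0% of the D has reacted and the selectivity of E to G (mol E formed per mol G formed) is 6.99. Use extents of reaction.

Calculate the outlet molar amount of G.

Conversion of D: D consumed = 0.73 × 675 = 492.8 kmol/h = 1ξ₁ + 1ξ₂.
Selectivity: 1ξ₁ / (1ξ₂) = 6.99 → ξ₁ = 6.99 ξ₂.
Substitute: (1·6.99 + 1) ξ₂ = 492.8 → ξ₂ = 61.67 kmol/h, ξ₁ = 431.1 kmol/h.
Outlet amounts (n = n₀ + Σ ν·ξ):
  D: 675 − 1(431.1) − 1(61.67) = 182.2
  E: 0 + 1(431.1) = 431.1
  G: 0 + 1(61.67) = 61.67

61.7 kmol/h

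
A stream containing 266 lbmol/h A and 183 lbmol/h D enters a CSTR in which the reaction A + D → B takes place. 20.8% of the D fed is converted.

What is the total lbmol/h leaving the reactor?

411 lbmol/h

D reacted = 0.208 × 183 = 38.06 lbmol/h; ν_D = −1, so ξ = 38.06/1 = 38.06 lbmol/h.
Outlet amounts (n = n₀ + ν ξ):
  A: 266 − 1(38.06) = 227.9
  D: 183 − 1(38.06) = 144.9
  B: 0 + 1(38.06) = 38.06
Total out = 227.9 + 144.9 + 38.06 = 410.9 lbmol/h.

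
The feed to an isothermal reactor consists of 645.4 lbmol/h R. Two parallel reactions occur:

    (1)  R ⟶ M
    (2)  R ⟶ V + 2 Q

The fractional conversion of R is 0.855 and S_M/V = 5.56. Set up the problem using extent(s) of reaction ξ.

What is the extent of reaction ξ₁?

ξ₁ = 468 lbmol/h

Conversion of R: R consumed = 0.855 × 645.4 = 551.8 lbmol/h = 1ξ₁ + 1ξ₂.
Selectivity: 1ξ₁ / (1ξ₂) = 5.56 → ξ₁ = 5.56 ξ₂.
Substitute: (1·5.56 + 1) ξ₂ = 551.8 → ξ₂ = 84.12 lbmol/h, ξ₁ = 467.7 lbmol/h.
Outlet amounts (n = n₀ + Σ ν·ξ):
  R: 645.4 − 1(467.7) − 1(84.12) = 93.58
  M: 0 + 1(467.7) = 467.7
  V: 0 + 1(84.12) = 84.12
  Q: 0 + 2(84.12) = 168.2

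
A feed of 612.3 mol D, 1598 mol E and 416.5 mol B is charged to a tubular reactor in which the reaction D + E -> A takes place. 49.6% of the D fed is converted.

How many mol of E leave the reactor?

D reacted = 0.496 × 612.3 = 303.7 mol; ν_D = −1, so ξ = 303.7/1 = 303.7 mol.
Outlet amounts (n = n₀ + ν ξ):
  D: 612.3 − 1(303.7) = 308.6
  E: 1598 − 1(303.7) = 1294
  A: 0 + 1(303.7) = 303.7
  B: 416.5 (inert)

1290 mol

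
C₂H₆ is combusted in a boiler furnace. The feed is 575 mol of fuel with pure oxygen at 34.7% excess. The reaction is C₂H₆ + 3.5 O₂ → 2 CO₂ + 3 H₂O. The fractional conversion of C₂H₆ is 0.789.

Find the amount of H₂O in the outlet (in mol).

1360 mol

Stoichiometric O₂ = 3.5 × 575 = 2012 mol; O₂ fed = 2012 × 1.347 = 2711 mol.
Fuel reacted = 0.789 × 575 → ξ = 453.7 mol.
Outlet (n = n₀ + ν ξ):
  C₂H₆: 575 − 1(453.7) = 121.3
  O₂: 2711 − 3.5(453.7) = 1123
  CO₂: 0 + 2(453.7) = 907.4
  H₂O: 0 + 3(453.7) = 1361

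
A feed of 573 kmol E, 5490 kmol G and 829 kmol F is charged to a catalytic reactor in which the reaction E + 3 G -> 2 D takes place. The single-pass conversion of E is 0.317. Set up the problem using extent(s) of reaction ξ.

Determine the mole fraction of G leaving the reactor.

0.757

E reacted = 0.317 × 573 = 181.6 kmol; ν_E = −1, so ξ = 181.6/1 = 181.6 kmol.
Outlet amounts (n = n₀ + ν ξ):
  E: 573 − 1(181.6) = 391.4
  G: 5490 − 3(181.6) = 4945
  D: 0 + 2(181.6) = 363.3
  F: 829 (inert)
Total out = 6529 kmol; y_G = 4945 / 6529 = 0.7574.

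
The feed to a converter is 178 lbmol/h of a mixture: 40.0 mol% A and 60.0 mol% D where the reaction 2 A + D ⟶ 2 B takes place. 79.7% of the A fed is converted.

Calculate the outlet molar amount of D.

78.4 lbmol/h

A reacted = 0.797 × 71.2 = 56.75 lbmol/h; ν_A = −2, so ξ = 56.75/2 = 28.37 lbmol/h.
Outlet amounts (n = n₀ + ν ξ):
  A: 71.2 − 2(28.37) = 14.45
  D: 106.8 − 1(28.37) = 78.43
  B: 0 + 2(28.37) = 56.75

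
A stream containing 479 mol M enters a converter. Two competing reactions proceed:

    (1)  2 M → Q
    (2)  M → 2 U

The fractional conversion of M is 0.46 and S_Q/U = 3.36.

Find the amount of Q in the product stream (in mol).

103 mol

Conversion of M: M consumed = 0.46 × 479 = 220.3 mol = 2ξ₁ + 1ξ₂.
Selectivity: 1ξ₁ / (2ξ₂) = 3.36 → ξ₁ = 6.72 ξ₂.
Substitute: (2·6.72 + 1) ξ₂ = 220.3 → ξ₂ = 15.26 mol, ξ₁ = 102.5 mol.
Outlet amounts (n = n₀ + Σ ν·ξ):
  M: 479 − 2(102.5) − 1(15.26) = 258.7
  Q: 0 + 1(102.5) = 102.5
  U: 0 + 2(15.26) = 30.52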